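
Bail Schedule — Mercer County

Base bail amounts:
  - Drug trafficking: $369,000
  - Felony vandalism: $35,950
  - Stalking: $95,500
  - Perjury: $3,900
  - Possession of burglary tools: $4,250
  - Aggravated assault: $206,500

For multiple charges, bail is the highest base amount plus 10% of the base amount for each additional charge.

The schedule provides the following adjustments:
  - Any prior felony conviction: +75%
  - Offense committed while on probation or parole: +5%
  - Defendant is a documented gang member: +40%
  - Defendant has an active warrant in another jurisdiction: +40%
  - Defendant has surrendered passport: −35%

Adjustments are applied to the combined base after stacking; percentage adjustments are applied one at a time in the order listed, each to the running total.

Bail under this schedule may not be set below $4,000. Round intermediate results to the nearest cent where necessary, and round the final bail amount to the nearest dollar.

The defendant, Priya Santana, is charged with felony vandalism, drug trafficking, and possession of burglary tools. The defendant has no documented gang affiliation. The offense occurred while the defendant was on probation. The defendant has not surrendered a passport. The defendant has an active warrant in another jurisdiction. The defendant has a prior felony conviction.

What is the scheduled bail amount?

Base amounts from the schedule: felony vandalism $35,950; drug trafficking $369,000; possession of burglary tools $4,250.
Stacking rule: highest base plus 10% of each additional charge. Highest is drug trafficking at $369,000. Additional: $35,950 × 10% = $3,595; $4,250 × 10% = $425. Combined base = $369,000 + $4,020 = $373,020.
Any prior felony conviction (+75%): $373,020 × 1.75 = $652,785.
Offense committed while on probation or parole (+5%): $652,785 × 1.05 = $685,424.25.
Defendant has an active warrant in another jurisdiction (+40%): $685,424.25 × 1.4 = $959,593.95.
$959,593.95 is at or above the $4,000 minimum.
Rounded to the nearest dollar: $959,594.

$959,594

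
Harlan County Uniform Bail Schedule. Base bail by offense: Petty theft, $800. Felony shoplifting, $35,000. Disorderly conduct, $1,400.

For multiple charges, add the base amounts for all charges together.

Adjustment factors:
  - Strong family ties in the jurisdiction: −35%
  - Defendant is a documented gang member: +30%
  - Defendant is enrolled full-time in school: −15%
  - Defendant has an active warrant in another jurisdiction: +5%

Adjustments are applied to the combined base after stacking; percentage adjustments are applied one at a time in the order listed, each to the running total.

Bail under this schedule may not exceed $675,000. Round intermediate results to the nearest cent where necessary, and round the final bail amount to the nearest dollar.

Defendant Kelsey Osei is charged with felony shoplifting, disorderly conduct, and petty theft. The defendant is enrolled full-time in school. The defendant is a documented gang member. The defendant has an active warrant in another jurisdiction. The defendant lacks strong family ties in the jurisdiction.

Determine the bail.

Base amounts from the schedule: felony shoplifting $35,000; disorderly conduct $1,400; petty theft $800.
Stacking rule: sum of all bases. $35,000 + $1,400 + $800 = $37,200.
Defendant is a documented gang member (+30%): $37,200 × 1.3 = $48,360.
Defendant is enrolled full-time in school (−15%): $48,360 × 0.85 = $41,106.
Defendant has an active warrant in another jurisdiction (+5%): $41,106 × 1.05 = $43,161.30.
$43,161.30 is within the $675,000 maximum.
Rounded to the nearest dollar: $43,161.

$43,161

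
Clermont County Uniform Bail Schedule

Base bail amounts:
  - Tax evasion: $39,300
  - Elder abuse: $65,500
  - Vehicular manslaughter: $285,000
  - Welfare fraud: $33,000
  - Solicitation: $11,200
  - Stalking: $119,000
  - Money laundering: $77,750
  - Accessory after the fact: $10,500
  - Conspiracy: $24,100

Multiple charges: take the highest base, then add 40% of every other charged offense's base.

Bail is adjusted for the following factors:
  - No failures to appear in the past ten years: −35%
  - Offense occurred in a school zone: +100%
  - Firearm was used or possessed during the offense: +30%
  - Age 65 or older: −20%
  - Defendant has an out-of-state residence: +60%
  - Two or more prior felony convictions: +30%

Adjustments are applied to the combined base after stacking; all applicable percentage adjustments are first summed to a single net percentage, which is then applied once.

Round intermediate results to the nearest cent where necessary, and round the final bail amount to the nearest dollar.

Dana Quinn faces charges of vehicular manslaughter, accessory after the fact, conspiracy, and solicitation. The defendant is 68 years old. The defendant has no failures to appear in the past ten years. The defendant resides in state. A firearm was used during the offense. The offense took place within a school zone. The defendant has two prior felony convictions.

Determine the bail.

$621,806

Base amounts from the schedule: vehicular manslaughter $285,000; accessory after the fact $10,500; conspiracy $24,100; solicitation $11,200.
Stacking rule: highest base plus 40% of each additional charge. Highest is vehicular manslaughter at $285,000. Additional: $10,500 × 40% = $4,200; $24,100 × 40% = $9,640; $11,200 × 40% = $4,480. Combined base = $285,000 + $18,320 = $303,320.
Net percentage adjustment: −35% +100% +30% −20% +30% = +105%. $303,320 × 2.05 = $621,806.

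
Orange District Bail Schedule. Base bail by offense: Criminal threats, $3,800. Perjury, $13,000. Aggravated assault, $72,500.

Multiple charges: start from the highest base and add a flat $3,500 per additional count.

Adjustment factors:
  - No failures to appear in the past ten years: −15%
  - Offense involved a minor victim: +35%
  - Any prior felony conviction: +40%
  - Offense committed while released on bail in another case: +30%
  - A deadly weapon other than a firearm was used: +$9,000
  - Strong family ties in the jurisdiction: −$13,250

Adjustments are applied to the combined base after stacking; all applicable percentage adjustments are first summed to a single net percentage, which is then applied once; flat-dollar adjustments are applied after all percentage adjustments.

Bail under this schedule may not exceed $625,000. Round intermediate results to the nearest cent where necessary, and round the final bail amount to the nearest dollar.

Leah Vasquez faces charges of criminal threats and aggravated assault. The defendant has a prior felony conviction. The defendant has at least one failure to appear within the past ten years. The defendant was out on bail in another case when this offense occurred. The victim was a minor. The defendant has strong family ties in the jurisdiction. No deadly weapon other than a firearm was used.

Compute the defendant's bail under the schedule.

Base amounts from the schedule: criminal threats $3,800; aggravated assault $72,500.
Stacking rule: highest base plus $3,500 per additional charge. Highest is aggravated assault at $72,500; 1 additional charge → +$3,500. Combined base = $76,000.
Net percentage adjustment: +35% +40% +30% = +105%. $76,000 × 2.05 = $155,800.
Strong family ties in the jurisdiction (−$13,250 flat): $155,800 − $13,250 = $142,550.
$142,550 is within the $625,000 maximum.

$142,550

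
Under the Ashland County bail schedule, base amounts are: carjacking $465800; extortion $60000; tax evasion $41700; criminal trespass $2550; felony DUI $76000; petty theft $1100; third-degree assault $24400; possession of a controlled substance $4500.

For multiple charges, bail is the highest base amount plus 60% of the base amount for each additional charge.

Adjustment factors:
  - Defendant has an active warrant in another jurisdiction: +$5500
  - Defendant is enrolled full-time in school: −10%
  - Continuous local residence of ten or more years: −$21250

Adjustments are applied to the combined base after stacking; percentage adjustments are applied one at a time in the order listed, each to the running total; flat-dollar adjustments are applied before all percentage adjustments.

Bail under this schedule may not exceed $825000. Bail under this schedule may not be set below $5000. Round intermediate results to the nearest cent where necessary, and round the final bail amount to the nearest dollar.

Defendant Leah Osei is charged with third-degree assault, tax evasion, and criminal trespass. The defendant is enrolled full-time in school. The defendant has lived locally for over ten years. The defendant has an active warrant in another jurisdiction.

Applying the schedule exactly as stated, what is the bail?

$37908

Base amounts from the schedule: third-degree assault $24400; tax evasion $41700; criminal trespass $2550.
Stacking rule: highest base plus 60% of each additional charge. Highest is tax evasion at $41700. Additional: $24400 × 60% = $14640; $2550 × 60% = $1530. Combined base = $41700 + $16170 = $57870.
Defendant has an active warrant in another jurisdiction (+$5500 flat): $57870 + $5500 = $63370.
Continuous local residence of ten or more years (−$21250 flat): $63370 − $21250 = $42120.
Defendant is enrolled full-time in school (−10%): $42120 × 0.9 = $37908.
$37908 is within the $825000 maximum.
$37908 is at or above the $5000 minimum.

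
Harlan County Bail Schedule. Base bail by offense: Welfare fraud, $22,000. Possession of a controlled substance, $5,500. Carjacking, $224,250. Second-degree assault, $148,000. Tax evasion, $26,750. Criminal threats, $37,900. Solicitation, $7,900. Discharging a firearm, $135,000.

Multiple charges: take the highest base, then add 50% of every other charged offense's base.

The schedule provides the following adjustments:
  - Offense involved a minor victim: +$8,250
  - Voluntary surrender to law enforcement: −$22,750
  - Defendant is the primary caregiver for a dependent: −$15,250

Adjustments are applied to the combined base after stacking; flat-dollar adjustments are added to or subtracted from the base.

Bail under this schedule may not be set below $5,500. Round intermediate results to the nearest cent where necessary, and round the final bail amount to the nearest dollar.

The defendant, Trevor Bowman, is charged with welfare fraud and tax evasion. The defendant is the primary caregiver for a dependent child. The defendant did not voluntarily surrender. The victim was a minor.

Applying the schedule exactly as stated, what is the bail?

$30,750

Base amounts from the schedule: welfare fraud $22,000; tax evasion $26,750.
Stacking rule: highest base plus 50% of each additional charge. Highest is tax evasion at $26,750. Additional: $22,000 × 50% = $11,000. Combined base = $26,750 + $11,000 = $37,750.
Offense involved a minor victim (+$8,250 flat): $37,750 + $8,250 = $46,000.
Defendant is the primary caregiver for a dependent (−$15,250 flat): $46,000 − $15,250 = $30,750.
$30,750 is at or above the $5,500 minimum.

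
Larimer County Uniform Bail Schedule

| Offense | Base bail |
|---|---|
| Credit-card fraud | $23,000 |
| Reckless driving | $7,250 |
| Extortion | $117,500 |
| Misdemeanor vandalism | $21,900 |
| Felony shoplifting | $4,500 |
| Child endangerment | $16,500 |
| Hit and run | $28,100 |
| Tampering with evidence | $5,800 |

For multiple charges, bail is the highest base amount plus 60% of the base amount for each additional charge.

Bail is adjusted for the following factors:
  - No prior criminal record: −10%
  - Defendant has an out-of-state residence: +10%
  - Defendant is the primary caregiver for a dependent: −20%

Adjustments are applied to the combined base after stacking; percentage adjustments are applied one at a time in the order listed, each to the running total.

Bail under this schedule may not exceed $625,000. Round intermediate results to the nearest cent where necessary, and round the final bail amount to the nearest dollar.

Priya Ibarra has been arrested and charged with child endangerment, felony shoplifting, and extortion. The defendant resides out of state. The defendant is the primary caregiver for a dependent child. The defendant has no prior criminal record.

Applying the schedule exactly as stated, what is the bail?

Base amounts from the schedule: child endangerment $16,500; felony shoplifting $4,500; extortion $117,500.
Stacking rule: highest base plus 60% of each additional charge. Highest is extortion at $117,500. Additional: $16,500 × 60% = $9,900; $4,500 × 60% = $2,700. Combined base = $117,500 + $12,600 = $130,100.
No prior criminal record (−10%): $130,100 × 0.9 = $117,090.
Defendant has an out-of-state residence (+10%): $117,090 × 1.1 = $128,799.
Defendant is the primary caregiver for a dependent (−20%): $128,799 × 0.8 = $103,039.20.
$103,039.20 is within the $625,000 maximum.
Rounded to the nearest dollar: $103,039.

$103,039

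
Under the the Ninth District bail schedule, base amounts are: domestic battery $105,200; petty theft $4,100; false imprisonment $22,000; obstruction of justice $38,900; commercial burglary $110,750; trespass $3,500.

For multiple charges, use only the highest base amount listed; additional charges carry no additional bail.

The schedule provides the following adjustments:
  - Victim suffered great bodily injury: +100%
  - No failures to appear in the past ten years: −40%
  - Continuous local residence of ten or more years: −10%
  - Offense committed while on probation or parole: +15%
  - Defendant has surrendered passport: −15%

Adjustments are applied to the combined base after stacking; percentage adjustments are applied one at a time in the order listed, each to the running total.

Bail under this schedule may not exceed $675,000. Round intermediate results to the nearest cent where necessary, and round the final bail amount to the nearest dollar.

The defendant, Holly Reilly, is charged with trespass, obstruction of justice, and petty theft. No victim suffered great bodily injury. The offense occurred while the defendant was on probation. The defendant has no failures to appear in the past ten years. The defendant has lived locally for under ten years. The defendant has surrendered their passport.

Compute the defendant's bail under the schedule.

$22,815

Base amounts from the schedule: trespass $3,500; obstruction of justice $38,900; petty theft $4,100.
Stacking rule: use the highest base only. Highest is obstruction of justice at $38,900. Combined base = $38,900.
No failures to appear in the past ten years (−40%): $38,900 × 0.6 = $23,340.
Offense committed while on probation or parole (+15%): $23,340 × 1.15 = $26,841.
Defendant has surrendered passport (−15%): $26,841 × 0.85 = $22,814.85.
$22,814.85 is within the $675,000 maximum.
Rounded to the nearest dollar: $22,815.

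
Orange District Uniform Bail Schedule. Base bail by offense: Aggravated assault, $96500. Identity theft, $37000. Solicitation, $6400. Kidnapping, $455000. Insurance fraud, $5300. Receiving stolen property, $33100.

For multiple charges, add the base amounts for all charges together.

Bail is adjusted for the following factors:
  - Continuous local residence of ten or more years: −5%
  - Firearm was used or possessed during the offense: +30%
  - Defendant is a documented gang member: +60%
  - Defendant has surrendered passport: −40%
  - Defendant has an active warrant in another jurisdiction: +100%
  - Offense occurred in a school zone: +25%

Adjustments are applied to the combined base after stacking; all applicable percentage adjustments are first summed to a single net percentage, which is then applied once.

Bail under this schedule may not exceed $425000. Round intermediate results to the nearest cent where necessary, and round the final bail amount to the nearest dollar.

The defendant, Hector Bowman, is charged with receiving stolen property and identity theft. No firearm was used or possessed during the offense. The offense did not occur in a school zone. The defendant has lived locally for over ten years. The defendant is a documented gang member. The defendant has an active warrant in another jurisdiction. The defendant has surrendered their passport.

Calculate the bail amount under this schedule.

Base amounts from the schedule: receiving stolen property $33100; identity theft $37000.
Stacking rule: sum of all bases. $33100 + $37000 = $70100.
Net percentage adjustment: −5% +60% −40% +100% = +115%. $70100 × 2.15 = $150715.
$150715 is within the $425000 maximum.

$150715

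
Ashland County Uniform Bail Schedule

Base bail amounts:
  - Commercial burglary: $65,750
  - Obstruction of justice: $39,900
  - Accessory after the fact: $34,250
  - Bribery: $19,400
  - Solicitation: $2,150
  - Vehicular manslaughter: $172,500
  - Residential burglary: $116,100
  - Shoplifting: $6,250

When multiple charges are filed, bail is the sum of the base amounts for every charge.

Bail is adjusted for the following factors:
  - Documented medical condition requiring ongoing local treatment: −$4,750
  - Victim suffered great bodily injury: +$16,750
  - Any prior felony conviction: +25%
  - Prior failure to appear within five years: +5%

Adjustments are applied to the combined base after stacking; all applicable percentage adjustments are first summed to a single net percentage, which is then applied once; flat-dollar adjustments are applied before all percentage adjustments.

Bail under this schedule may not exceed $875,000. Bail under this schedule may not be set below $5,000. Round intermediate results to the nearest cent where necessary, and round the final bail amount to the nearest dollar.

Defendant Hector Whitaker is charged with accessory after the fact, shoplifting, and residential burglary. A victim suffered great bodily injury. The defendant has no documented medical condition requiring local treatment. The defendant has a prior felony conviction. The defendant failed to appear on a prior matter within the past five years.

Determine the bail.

$225,355

Base amounts from the schedule: accessory after the fact $34,250; shoplifting $6,250; residential burglary $116,100.
Stacking rule: sum of all bases. $34,250 + $6,250 + $116,100 = $156,600.
Victim suffered great bodily injury (+$16,750 flat): $156,600 + $16,750 = $173,350.
Net percentage adjustment: +25% +5% = +30%. $173,350 × 1.3 = $225,355.
$225,355 is within the $875,000 maximum.
$225,355 is at or above the $5,000 minimum.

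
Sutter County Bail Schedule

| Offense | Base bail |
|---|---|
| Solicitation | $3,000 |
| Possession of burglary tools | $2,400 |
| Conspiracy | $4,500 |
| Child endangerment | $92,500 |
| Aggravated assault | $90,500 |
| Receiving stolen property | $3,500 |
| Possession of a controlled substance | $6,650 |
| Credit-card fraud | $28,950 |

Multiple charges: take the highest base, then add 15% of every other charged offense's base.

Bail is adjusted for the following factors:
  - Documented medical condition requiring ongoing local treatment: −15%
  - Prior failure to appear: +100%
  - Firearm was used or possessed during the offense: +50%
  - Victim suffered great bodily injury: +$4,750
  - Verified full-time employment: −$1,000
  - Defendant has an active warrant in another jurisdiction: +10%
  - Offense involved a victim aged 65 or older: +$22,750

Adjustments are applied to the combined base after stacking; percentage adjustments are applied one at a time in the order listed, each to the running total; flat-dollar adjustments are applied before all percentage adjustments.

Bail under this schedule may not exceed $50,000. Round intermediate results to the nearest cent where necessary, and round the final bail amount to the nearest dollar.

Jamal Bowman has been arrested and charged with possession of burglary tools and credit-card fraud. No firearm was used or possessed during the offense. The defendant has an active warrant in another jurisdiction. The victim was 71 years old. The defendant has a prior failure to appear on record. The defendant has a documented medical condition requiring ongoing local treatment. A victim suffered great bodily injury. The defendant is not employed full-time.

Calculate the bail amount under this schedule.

Base amounts from the schedule: possession of burglary tools $2,400; credit-card fraud $28,950.
Stacking rule: highest base plus 15% of each additional charge. Highest is credit-card fraud at $28,950. Additional: $2,400 × 15% = $360. Combined base = $28,950 + $360 = $29,310.
Victim suffered great bodily injury (+$4,750 flat): $29,310 + $4,750 = $34,060.
Offense involved a victim aged 65 or older (+$22,750 flat): $34,060 + $22,750 = $56,810.
Documented medical condition requiring ongoing local treatment (−15%): $56,810 × 0.85 = $48,288.50.
Prior failure to appear (+100%): $48,288.50 × 2 = $96,577.
Defendant has an active warrant in another jurisdiction (+10%): $96,577 × 1.1 = $106,234.70.
Result $106,234.70 exceeds the maximum of $50,000; bail is capped at $50,000.

$50,000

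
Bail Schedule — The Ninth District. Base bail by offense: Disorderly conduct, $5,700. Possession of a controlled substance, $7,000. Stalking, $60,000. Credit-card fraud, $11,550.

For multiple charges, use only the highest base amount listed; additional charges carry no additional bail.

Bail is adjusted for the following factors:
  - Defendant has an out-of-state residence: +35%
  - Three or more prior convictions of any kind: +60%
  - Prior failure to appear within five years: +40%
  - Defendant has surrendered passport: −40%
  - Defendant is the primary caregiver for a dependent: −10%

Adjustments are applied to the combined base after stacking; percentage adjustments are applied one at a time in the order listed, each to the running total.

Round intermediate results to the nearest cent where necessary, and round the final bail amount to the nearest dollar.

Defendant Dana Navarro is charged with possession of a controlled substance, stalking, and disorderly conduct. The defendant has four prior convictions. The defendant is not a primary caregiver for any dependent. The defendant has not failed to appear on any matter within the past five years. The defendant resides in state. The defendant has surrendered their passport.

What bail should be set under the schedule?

Base amounts from the schedule: possession of a controlled substance $7,000; stalking $60,000; disorderly conduct $5,700.
Stacking rule: use the highest base only. Highest is stalking at $60,000. Combined base = $60,000.
Three or more prior convictions of any kind (+60%): $60,000 × 1.6 = $96,000.
Defendant has surrendered passport (−40%): $96,000 × 0.6 = $57,600.

$57,600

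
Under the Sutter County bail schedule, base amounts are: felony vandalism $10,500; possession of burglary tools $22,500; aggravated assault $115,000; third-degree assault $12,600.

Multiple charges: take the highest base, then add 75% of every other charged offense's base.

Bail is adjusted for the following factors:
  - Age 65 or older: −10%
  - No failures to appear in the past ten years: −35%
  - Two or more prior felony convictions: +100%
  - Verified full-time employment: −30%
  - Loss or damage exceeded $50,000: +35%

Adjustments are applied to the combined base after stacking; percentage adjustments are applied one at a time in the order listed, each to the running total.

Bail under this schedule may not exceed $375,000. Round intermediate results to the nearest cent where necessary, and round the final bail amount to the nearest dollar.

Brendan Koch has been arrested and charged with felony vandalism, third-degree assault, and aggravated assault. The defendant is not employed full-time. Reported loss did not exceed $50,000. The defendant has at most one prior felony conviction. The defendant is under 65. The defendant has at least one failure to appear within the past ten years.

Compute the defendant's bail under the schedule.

Base amounts from the schedule: felony vandalism $10,500; third-degree assault $12,600; aggravated assault $115,000.
Stacking rule: highest base plus 75% of each additional charge. Highest is aggravated assault at $115,000. Additional: $10,500 × 75% = $7,875; $12,600 × 75% = $9,450. Combined base = $115,000 + $17,325 = $132,325.
No adjustment factors apply to this defendant.
$132,325 is within the $375,000 maximum.

$132,325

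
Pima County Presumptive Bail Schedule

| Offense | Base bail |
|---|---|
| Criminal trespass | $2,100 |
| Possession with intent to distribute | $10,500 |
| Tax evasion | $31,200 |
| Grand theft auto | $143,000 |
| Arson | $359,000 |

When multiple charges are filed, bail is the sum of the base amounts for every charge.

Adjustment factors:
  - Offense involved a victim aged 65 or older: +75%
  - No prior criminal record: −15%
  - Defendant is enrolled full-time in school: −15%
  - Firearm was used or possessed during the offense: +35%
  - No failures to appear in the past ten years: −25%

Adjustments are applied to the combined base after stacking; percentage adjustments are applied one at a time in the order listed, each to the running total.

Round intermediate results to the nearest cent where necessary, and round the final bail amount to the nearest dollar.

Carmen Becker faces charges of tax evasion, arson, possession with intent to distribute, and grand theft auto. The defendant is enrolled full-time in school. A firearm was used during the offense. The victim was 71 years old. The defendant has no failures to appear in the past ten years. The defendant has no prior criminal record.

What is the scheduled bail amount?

$696,034

Base amounts from the schedule: tax evasion $31,200; arson $359,000; possession with intent to distribute $10,500; grand theft auto $143,000.
Stacking rule: sum of all bases. $31,200 + $359,000 + $10,500 + $143,000 = $543,700.
Offense involved a victim aged 65 or older (+75%): $543,700 × 1.75 = $951,475.
No prior criminal record (−15%): $951,475 × 0.85 = $808,753.75.
Defendant is enrolled full-time in school (−15%): $808,753.75 × 0.85 = $687,440.69.
Firearm was used or possessed during the offense (+35%): $687,440.69 × 1.35 = $928,044.93.
No failures to appear in the past ten years (−25%): $928,044.93 × 0.75 = $696,033.70.
Rounded to the nearest dollar: $696,034.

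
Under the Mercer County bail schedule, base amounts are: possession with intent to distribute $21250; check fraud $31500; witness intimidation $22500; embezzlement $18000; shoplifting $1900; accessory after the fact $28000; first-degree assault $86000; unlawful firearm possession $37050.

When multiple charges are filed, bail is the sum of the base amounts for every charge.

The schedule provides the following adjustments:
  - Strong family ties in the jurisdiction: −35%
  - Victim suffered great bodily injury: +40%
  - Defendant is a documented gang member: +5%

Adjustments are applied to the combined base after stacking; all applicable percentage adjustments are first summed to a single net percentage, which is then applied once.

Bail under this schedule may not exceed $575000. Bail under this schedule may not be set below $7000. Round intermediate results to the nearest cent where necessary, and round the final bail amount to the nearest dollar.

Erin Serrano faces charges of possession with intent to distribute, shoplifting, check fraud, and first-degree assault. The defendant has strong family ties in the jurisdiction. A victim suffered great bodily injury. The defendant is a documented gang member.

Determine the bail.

Base amounts from the schedule: possession with intent to distribute $21250; shoplifting $1900; check fraud $31500; first-degree assault $86000.
Stacking rule: sum of all bases. $21250 + $1900 + $31500 + $86000 = $140650.
Net percentage adjustment: −35% +40% +5% = +10%. $140650 × 1.1 = $154715.
$154715 is within the $575000 maximum.
$154715 is at or above the $7000 minimum.

$154715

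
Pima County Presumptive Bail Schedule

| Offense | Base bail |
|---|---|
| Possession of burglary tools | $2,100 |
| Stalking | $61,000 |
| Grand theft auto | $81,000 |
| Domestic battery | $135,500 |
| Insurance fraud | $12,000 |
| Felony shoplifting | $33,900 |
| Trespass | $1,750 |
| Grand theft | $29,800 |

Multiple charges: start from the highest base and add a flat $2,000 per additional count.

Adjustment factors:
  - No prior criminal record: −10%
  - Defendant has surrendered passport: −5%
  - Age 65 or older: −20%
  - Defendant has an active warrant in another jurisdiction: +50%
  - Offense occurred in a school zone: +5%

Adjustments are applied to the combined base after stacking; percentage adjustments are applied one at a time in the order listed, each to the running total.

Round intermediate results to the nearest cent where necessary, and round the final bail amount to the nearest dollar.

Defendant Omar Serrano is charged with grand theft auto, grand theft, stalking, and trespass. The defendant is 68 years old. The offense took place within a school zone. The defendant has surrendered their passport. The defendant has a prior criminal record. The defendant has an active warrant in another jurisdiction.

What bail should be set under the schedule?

Base amounts from the schedule: grand theft auto $81,000; grand theft $29,800; stalking $61,000; trespass $1,750.
Stacking rule: highest base plus $2,000 per additional charge. Highest is grand theft auto at $81,000; 3 additional charges → +$6,000. Combined base = $87,000.
Defendant has surrendered passport (−5%): $87,000 × 0.95 = $82,650.
Age 65 or older (−20%): $82,650 × 0.8 = $66,120.
Defendant has an active warrant in another jurisdiction (+50%): $66,120 × 1.5 = $99,180.
Offense occurred in a school zone (+5%): $99,180 × 1.05 = $104,139.

$104,139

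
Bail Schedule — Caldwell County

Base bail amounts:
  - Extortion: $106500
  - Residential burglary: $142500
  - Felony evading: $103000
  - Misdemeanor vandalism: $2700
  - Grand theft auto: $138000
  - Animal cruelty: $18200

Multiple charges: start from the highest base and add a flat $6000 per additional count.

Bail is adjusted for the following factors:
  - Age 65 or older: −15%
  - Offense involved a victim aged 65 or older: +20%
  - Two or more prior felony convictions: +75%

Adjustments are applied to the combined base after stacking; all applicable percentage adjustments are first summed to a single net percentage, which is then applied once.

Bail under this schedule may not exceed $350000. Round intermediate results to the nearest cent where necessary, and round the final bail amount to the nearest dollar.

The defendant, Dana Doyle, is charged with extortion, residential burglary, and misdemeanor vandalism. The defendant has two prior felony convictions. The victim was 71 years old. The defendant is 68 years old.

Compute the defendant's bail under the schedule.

Base amounts from the schedule: extortion $106500; residential burglary $142500; misdemeanor vandalism $2700.
Stacking rule: highest base plus $6000 per additional charge. Highest is residential burglary at $142500; 2 additional charges → +$12000. Combined base = $154500.
Net percentage adjustment: −15% +20% +75% = +80%. $154500 × 1.8 = $278100.
$278100 is within the $350000 maximum.

$278100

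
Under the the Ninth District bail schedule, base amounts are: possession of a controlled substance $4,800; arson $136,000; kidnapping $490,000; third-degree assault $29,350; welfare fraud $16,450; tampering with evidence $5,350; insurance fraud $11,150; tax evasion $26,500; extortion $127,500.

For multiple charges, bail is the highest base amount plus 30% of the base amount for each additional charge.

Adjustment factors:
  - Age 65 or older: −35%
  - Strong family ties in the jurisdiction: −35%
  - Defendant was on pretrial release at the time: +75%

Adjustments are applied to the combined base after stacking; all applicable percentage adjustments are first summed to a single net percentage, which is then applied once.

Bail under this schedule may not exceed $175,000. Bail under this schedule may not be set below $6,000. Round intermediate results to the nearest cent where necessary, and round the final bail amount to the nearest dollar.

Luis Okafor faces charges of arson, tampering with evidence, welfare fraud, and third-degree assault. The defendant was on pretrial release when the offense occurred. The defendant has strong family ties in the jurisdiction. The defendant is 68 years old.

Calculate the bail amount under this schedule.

$158,912

Base amounts from the schedule: arson $136,000; tampering with evidence $5,350; welfare fraud $16,450; third-degree assault $29,350.
Stacking rule: highest base plus 30% of each additional charge. Highest is arson at $136,000. Additional: $5,350 × 30% = $1,605; $16,450 × 30% = $4,935; $29,350 × 30% = $8,805. Combined base = $136,000 + $15,345 = $151,345.
Net percentage adjustment: −35% −35% +75% = +5%. $151,345 × 1.05 = $158,912.25.
$158,912.25 is within the $175,000 maximum.
$158,912.25 is at or above the $6,000 minimum.
Rounded to the nearest dollar: $158,912.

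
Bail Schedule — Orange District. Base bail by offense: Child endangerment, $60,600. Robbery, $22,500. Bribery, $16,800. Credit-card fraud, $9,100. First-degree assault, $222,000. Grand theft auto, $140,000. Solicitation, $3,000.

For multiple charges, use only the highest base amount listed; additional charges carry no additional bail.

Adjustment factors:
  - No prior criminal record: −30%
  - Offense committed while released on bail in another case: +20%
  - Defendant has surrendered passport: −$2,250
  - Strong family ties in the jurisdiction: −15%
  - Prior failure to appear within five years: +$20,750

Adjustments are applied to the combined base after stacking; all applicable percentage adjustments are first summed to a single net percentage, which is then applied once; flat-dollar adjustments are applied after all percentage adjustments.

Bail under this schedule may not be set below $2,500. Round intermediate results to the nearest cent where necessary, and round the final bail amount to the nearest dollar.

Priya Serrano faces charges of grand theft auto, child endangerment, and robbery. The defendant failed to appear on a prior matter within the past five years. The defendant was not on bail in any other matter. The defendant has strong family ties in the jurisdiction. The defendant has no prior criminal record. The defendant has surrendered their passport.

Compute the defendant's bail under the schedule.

Base amounts from the schedule: grand theft auto $140,000; child endangerment $60,600; robbery $22,500.
Stacking rule: use the highest base only. Highest is grand theft auto at $140,000. Combined base = $140,000.
Net percentage adjustment: −30% −15% = −45%. $140,000 × 0.55 = $77,000.
Defendant has surrendered passport (−$2,250 flat): $77,000 − $2,250 = $74,750.
Prior failure to appear within five years (+$20,750 flat): $74,750 + $20,750 = $95,500.
$95,500 is at or above the $2,500 minimum.

$95,500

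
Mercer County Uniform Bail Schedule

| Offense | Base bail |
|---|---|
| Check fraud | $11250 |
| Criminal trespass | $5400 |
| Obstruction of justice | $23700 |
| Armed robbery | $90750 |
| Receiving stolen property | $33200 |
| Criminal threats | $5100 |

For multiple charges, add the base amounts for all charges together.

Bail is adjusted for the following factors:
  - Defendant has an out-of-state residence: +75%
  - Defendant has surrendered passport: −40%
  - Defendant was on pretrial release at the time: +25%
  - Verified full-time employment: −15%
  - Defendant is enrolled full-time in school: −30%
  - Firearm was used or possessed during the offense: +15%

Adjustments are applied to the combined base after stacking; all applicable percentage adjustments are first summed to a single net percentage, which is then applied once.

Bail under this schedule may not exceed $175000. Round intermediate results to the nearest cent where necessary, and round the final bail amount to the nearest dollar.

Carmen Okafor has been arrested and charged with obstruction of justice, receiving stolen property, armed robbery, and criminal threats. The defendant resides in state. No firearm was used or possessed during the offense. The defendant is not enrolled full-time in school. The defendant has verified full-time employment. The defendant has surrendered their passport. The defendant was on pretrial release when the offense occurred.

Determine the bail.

$106925

Base amounts from the schedule: obstruction of justice $23700; receiving stolen property $33200; armed robbery $90750; criminal threats $5100.
Stacking rule: sum of all bases. $23700 + $33200 + $90750 + $5100 = $152750.
Net percentage adjustment: −40% +25% −15% = −30%. $152750 × 0.7 = $106925.
$106925 is within the $175000 maximum.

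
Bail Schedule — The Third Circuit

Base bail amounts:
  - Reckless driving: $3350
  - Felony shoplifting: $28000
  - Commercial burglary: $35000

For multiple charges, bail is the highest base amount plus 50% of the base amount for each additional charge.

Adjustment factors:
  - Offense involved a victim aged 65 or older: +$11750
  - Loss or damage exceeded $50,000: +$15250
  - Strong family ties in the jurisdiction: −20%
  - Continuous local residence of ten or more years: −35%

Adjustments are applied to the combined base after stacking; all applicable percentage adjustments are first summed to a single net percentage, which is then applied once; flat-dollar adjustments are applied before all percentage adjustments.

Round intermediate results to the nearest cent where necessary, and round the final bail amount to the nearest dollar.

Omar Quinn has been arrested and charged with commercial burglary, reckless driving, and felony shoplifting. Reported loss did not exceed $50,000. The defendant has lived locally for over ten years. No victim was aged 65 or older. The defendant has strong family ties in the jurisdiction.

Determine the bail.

$22804

Base amounts from the schedule: commercial burglary $35000; reckless driving $3350; felony shoplifting $28000.
Stacking rule: highest base plus 50% of each additional charge. Highest is commercial burglary at $35000. Additional: $3350 × 50% = $1675; $28000 × 50% = $14000. Combined base = $35000 + $15675 = $50675.
Net percentage adjustment: −20% −35% = −55%. $50675 × 0.45 = $22803.75.
Rounded to the nearest dollar: $22804.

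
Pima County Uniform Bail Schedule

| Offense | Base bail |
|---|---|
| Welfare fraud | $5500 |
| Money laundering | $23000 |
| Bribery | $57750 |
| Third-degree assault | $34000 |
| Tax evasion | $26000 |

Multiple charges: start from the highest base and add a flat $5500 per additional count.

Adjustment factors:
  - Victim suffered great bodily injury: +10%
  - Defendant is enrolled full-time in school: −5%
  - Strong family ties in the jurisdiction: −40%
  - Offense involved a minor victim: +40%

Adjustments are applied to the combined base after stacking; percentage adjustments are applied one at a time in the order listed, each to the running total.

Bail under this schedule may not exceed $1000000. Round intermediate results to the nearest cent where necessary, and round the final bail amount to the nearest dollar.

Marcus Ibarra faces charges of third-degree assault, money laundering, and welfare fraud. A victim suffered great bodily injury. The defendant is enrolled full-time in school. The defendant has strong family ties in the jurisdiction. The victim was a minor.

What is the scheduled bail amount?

Base amounts from the schedule: third-degree assault $34000; money laundering $23000; welfare fraud $5500.
Stacking rule: highest base plus $5500 per additional charge. Highest is third-degree assault at $34000; 2 additional charges → +$11000. Combined base = $45000.
Victim suffered great bodily injury (+10%): $45000 × 1.1 = $49500.
Defendant is enrolled full-time in school (−5%): $49500 × 0.95 = $47025.
Strong family ties in the jurisdiction (−40%): $47025 × 0.6 = $28215.
Offense involved a minor victim (+40%): $28215 × 1.4 = $39501.
$39501 is within the $1000000 maximum.

$39501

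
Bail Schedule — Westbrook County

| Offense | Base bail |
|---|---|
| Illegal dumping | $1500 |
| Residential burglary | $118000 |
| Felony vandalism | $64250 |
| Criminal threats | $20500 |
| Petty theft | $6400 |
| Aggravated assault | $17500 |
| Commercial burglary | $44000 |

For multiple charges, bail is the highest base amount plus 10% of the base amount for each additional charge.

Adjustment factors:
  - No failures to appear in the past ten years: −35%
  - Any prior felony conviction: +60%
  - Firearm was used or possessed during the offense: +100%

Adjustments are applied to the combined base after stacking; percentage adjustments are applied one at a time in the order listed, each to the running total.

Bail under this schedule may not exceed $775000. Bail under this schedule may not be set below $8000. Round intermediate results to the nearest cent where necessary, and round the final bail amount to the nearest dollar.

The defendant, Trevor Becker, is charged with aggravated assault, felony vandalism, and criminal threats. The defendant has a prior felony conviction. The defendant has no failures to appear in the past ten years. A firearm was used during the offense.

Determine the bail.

$141544

Base amounts from the schedule: aggravated assault $17500; felony vandalism $64250; criminal threats $20500.
Stacking rule: highest base plus 10% of each additional charge. Highest is felony vandalism at $64250. Additional: $17500 × 10% = $1750; $20500 × 10% = $2050. Combined base = $64250 + $3800 = $68050.
No failures to appear in the past ten years (−35%): $68050 × 0.65 = $44232.50.
Any prior felony conviction (+60%): $44232.50 × 1.6 = $70772.
Firearm was used or possessed during the offense (+100%): $70772 × 2 = $141544.
$141544 is within the $775000 maximum.
$141544 is at or above the $8000 minimum.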